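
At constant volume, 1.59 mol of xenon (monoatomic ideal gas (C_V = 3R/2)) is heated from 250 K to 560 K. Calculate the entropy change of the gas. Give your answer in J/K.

At constant volume, ΔS = nC_V ln(T₂/T₁) with C_V = 3R/2 = 12.47 J mol⁻¹ K⁻¹.
ΔS = 1.59 × 12.47 × ln(560/250) = 16 J/K.

ΔS = 16 J/K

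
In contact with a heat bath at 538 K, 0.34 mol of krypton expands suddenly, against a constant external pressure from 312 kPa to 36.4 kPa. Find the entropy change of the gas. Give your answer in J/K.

ΔS_gas = 6.07 J/K

Entropy is a state function, so ΔS_gas depends only on the end states.
For an isothermal ideal gas ΔS_gas = nR ln(P₁/P₂) = 0.34 × 8.314 × ln(312/36.4) = 6.07 J/K.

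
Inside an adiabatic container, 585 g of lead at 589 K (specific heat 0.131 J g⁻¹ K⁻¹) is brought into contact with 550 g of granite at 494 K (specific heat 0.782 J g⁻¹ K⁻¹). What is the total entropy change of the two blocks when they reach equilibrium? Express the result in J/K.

ΔS_total = 1.05 J/K

Energy balance: T_f = (m₁c₁T₁ + m₂c₂T₂)/(m₁c₁ + m₂c₂) = 508.37 K.
ΔS₁ = m₁c₁ ln(T_f/T₁) = 76.635 × ln(508.37/589) = -11.28 J/K.
ΔS₂ = m₂c₂ ln(T_f/T₂) = 430.1 × ln(508.37/494) = 12.33 J/K.
ΔS_total = -11.28 + 12.33 = 1.05 J/K.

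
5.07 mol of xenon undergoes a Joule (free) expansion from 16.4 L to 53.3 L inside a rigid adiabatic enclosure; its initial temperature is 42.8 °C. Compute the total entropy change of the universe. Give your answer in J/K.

ΔS_universe = 49.7 J/K

For an ideal gas in free expansion Q = 0 and W = 0, so T is unchanged.
Entropy is a state function; using a reversible isothermal path, ΔS_gas = nR ln(V₂/V₁) = 5.07 × 8.314 × ln(53.3/16.4) = 49.7 J/K.
The insulated surroundings exchange no heat, so ΔS_surr = 0 and ΔS_universe = ΔS_gas.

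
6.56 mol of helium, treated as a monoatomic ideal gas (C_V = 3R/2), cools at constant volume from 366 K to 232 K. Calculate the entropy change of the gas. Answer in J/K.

ΔS = -37.3 J/K

At constant volume, ΔS = nC_V ln(T₂/T₁) with C_V = 3R/2 = 12.47 J mol⁻¹ K⁻¹.
ΔS = 6.56 × 12.47 × ln(232/366) = -37.3 J/K.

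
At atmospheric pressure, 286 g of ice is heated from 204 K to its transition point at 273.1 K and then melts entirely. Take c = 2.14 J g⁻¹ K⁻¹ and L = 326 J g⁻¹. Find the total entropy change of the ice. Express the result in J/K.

Warming step: ΔS₁ = m c ln(T_tr/T_i) = 286 × 2.14 × ln(273.1/204) = 178.5 J/K.
Phase change: ΔS₂ = +mL/T_tr = 286 × 326 / 273.1 = 341.4 J/K.
ΔS_total = (178.5) + (341.4) = 520 J/K.

ΔS = 520 J/K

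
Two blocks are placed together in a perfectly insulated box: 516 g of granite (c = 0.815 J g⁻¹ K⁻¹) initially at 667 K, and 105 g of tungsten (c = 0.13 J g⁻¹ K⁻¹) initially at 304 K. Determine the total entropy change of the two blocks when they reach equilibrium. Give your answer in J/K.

ΔS_total = 3.23 J/K

Energy balance: T_f = (m₁c₁T₁ + m₂c₂T₂)/(m₁c₁ + m₂c₂) = 655.59 K.
ΔS₁ = m₁c₁ ln(T_f/T₁) = 420.54 × ln(655.59/667) = -7.257 J/K.
ΔS₂ = m₂c₂ ln(T_f/T₂) = 13.65 × ln(655.59/304) = 10.49 J/K.
ΔS_total = -7.257 + 10.49 = 3.23 J/K.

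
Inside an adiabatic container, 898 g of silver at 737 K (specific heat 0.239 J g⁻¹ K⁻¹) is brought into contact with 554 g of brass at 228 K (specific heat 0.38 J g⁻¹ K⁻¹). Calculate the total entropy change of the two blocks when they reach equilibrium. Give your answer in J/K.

Energy balance: T_f = (m₁c₁T₁ + m₂c₂T₂)/(m₁c₁ + m₂c₂) = 484.96 K.
ΔS₁ = m₁c₁ ln(T_f/T₁) = 214.622 × ln(484.96/737) = -89.83 J/K.
ΔS₂ = m₂c₂ ln(T_f/T₂) = 210.52 × ln(484.96/228) = 158.9 J/K.
ΔS_total = -89.83 + 158.9 = 69.1 J/K.

ΔS_total = 69.1 J/K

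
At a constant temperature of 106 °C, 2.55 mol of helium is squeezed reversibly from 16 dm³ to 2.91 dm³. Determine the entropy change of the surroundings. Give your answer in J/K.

ΔS_surr = 36.1 J/K

For an isothermal ideal gas ΔS_gas = nR ln(V₂/V₁) = 2.55 × 8.314 × ln(2.91/16) = -36.1 J/K.
The process is reversible, so ΔS_surr = −ΔS_gas = 36.1 J/K and ΔS_universe = 0.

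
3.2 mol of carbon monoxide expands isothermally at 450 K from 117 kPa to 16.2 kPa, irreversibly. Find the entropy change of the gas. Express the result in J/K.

Entropy is a state function, so ΔS_gas depends only on the end states.
For an isothermal ideal gas ΔS_gas = nR ln(P₁/P₂) = 3.2 × 8.314 × ln(117/16.2) = 52.6 J/K.

ΔS_gas = 52.6 J/K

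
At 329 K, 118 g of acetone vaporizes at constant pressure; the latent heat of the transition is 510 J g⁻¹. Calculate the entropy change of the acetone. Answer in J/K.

Heat absorbed by the substance: Q = mL = 118 × 510 = 60180 J.
At constant T, ΔS = Q_rev/T = 60180 / 329 = 183 J/K.

ΔS = 183 J/K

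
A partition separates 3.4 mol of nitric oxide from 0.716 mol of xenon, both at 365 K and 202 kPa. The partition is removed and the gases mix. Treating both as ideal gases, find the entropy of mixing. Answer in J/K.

ΔS_mix = 15.8 J/K

Mole fractions: x_A = 3.4/4.12 = 0.826, x_B = 0.174.
ΔS_mix = −R(n_A ln x_A + n_B ln x_B) = −8.314 × (3.4 ln 0.826 + 0.716 ln 0.174) = 15.8 J/K.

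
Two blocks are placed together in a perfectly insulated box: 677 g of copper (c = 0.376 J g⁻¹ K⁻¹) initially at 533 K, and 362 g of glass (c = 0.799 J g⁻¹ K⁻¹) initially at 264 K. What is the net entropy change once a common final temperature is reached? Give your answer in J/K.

ΔS_total = 33.2 J/K

Energy balance: T_f = (m₁c₁T₁ + m₂c₂T₂)/(m₁c₁ + m₂c₂) = 389.92 K.
ΔS₁ = m₁c₁ ln(T_f/T₁) = 254.552 × ln(389.92/533) = -79.57 J/K.
ΔS₂ = m₂c₂ ln(T_f/T₂) = 289.238 × ln(389.92/264) = 112.8 J/K.
ΔS_total = -79.57 + 112.8 = 33.2 J/K.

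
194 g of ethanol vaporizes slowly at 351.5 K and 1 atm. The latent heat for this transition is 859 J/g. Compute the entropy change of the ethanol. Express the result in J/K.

ΔS = 474 J/K

Heat absorbed by the substance: Q = mL = 194 × 859 = 166646 J.
At constant T, ΔS = Q_rev/T = 166646 / 351.5 = 474 J/K.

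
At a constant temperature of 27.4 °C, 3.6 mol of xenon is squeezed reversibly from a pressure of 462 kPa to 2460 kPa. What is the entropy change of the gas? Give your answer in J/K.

For an isothermal ideal gas ΔS_gas = nR ln(P₁/P₂) = 3.6 × 8.314 × ln(462/2460) = -50.1 J/K.

ΔS_gas = -50.1 J/K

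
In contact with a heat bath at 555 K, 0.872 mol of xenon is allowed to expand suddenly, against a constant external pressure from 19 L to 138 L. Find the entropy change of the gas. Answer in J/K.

Entropy is a state function, so ΔS_gas depends only on the end states.
For an isothermal ideal gas ΔS_gas = nR ln(V₂/V₁) = 0.872 × 8.314 × ln(138/19) = 14.4 J/K.

ΔS_gas = 14.4 J/K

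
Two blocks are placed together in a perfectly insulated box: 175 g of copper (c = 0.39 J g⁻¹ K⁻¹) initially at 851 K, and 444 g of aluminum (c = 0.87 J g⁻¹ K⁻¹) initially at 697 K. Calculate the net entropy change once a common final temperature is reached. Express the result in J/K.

ΔS_total = 1.21 J/K

Energy balance: T_f = (m₁c₁T₁ + m₂c₂T₂)/(m₁c₁ + m₂c₂) = 720.12 K.
ΔS₁ = m₁c₁ ln(T_f/T₁) = 68.25 × ln(720.12/851) = -11.4 J/K.
ΔS₂ = m₂c₂ ln(T_f/T₂) = 386.28 × ln(720.12/697) = 12.61 J/K.
ΔS_total = -11.4 + 12.61 = 1.21 J/K.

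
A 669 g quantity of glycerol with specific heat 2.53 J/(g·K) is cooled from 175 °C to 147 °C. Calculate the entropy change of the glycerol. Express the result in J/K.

In kelvin: T₁ = 448.15 K, T₂ = 420.15 K. ΔS = ∫dQ_rev/T = m c ln(T₂/T₁) = 669 × 2.53 × ln(420.15/448.15) = -109 J/K.

ΔS = -109 J/K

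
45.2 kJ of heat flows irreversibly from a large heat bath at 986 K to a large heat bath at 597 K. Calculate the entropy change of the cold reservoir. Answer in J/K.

ΔS_cold = 75.7 J/K

The cold reservoir gains heat Q, so ΔS_cold = +Q/T_C = 45200/597 = 75.7 J/K.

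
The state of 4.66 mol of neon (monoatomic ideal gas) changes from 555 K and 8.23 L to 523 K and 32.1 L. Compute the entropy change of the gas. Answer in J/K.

ΔS = 49.3 J/K

Entropy is a state function: ΔS = nC_V ln(T₂/T₁) + nR ln(V₂/V₁), with C_V = 3R/2 = 12.47 J mol⁻¹ K⁻¹ for a monoatomic ideal gas.
ΔS = 4.66 × [12.47 × ln(523/555) + 8.314 × ln(32.1/8.23)] = 49.3 J/K.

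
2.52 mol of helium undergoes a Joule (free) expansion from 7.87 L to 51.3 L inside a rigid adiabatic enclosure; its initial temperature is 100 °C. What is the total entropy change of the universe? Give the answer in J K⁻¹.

For an ideal gas in free expansion Q = 0 and W = 0, so T is unchanged.
Entropy is a state function; using a reversible isothermal path, ΔS_gas = nR ln(V₂/V₁) = 2.52 × 8.314 × ln(51.3/7.87) = 39.3 J/K.
The insulated surroundings exchange no heat, so ΔS_surr = 0 and ΔS_universe = ΔS_gas.

ΔS_universe = 39.3 J/K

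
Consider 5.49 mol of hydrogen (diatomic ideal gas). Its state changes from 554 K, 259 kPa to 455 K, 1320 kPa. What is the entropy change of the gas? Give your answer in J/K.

ΔS = nC_p ln(T₂/T₁) − nR ln(P₂/P₁), with C_p = 7R/2 = 29.1 J mol⁻¹ K⁻¹ for a diatomic ideal gas.
ΔS = 5.49 × [29.1 × ln(455/554) − 8.314 × ln(1320/259)] = -106 J/K.

ΔS = -106 J/K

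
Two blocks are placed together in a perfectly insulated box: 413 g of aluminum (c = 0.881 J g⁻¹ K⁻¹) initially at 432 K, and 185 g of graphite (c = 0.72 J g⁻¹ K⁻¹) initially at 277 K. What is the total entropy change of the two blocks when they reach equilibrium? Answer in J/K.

Energy balance: T_f = (m₁c₁T₁ + m₂c₂T₂)/(m₁c₁ + m₂c₂) = 390.46 K.
ΔS₁ = m₁c₁ ln(T_f/T₁) = 363.853 × ln(390.46/432) = -36.78 J/K.
ΔS₂ = m₂c₂ ln(T_f/T₂) = 133.2 × ln(390.46/277) = 45.73 J/K.
ΔS_total = -36.78 + 45.73 = 8.95 J/K.

ΔS_total = 8.95 J/K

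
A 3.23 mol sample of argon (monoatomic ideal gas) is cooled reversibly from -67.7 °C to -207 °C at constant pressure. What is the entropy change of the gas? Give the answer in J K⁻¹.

In kelvin: T₁ = 205.45 K, T₂ = 66.15 K. At constant pressure, ΔS = nC_p ln(T₂/T₁) with C_p = 5R/2 = 20.79 J mol⁻¹ K⁻¹.
ΔS = 3.23 × 20.79 × ln(66.15/205.45) = -76.1 J/K.

ΔS = -76.1 J/K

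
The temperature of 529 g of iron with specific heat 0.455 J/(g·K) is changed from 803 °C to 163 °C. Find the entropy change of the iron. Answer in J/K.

ΔS = -217 J/K

In kelvin: T₁ = 1076.15 K, T₂ = 436.15 K. ΔS = ∫dQ_rev/T = m c ln(T₂/T₁) = 529 × 0.455 × ln(436.15/1076.15) = -217 J/K.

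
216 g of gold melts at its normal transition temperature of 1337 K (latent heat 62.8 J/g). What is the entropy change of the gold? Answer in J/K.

ΔS = 10.1 J/K

Heat absorbed by the substance: Q = mL = 216 × 62.8 = 13564.8 J.
At constant T, ΔS = Q_rev/T = 13564.8 / 1337 = 10.1 J/K.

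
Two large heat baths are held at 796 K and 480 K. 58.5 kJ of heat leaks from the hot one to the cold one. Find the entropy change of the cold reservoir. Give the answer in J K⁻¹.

The cold reservoir gains heat Q, so ΔS_cold = +Q/T_C = 58500/480 = 122 J/K.

ΔS_cold = 122 J/K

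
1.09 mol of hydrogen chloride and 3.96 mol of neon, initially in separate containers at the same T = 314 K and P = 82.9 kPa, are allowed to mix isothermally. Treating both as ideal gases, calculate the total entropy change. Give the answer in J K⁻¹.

Mole fractions: x_A = 1.09/5.05 = 0.216, x_B = 0.784.
ΔS_mix = −R(n_A ln x_A + n_B ln x_B) = −8.314 × (1.09 ln 0.216 + 3.96 ln 0.784) = 21.9 J/K.

ΔS_mix = 21.9 J/K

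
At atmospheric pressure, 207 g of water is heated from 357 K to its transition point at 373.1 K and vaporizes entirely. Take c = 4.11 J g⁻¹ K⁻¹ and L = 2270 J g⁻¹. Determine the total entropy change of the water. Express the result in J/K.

Warming step: ΔS₁ = m c ln(T_tr/T_i) = 207 × 4.11 × ln(373.1/357) = 37.53 J/K.
Phase change: ΔS₂ = +mL/T_tr = 207 × 2270 / 373.1 = 1259 J/K.
ΔS_total = (37.53) + (1259) = 1300 J/K.

ΔS = 1300 J/K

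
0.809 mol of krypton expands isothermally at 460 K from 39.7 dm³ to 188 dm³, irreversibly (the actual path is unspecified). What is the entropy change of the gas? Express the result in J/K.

Entropy is a state function, so ΔS_gas depends only on the end states.
For an isothermal ideal gas ΔS_gas = nR ln(V₂/V₁) = 0.809 × 8.314 × ln(188/39.7) = 10.5 J/K.

ΔS_gas = 10.5 J/K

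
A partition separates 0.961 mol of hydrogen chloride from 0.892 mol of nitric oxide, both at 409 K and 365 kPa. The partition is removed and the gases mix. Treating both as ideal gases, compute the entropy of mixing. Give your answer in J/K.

Mole fractions: x_A = 0.961/1.85 = 0.519, x_B = 0.481.
ΔS_mix = −R(n_A ln x_A + n_B ln x_B) = −8.314 × (0.961 ln 0.519 + 0.892 ln 0.481) = 10.7 J/K.

ΔS_mix = 10.7 J/K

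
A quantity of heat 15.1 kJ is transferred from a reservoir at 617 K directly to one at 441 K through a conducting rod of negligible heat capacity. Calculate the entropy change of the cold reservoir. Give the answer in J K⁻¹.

ΔS_cold = 34.2 J/K

The cold reservoir gains heat Q, so ΔS_cold = +Q/T_C = 15100/441 = 34.2 J/K.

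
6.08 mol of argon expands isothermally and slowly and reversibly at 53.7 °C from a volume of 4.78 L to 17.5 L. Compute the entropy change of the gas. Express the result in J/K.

ΔS_gas = 65.6 J/K

For an isothermal ideal gas ΔS_gas = nR ln(V₂/V₁) = 6.08 × 8.314 × ln(17.5/4.78) = 65.6 J/K.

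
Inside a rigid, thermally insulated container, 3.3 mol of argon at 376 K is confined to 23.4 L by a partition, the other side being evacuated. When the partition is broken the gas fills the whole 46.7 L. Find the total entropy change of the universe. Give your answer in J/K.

ΔS_universe = 19 J/K

No heat is exchanged and no work is done, so the ideal-gas temperature stays constant.
Entropy is a state function; using a reversible isothermal path, ΔS_gas = nR ln(V₂/V₁) = 3.3 × 8.314 × ln(46.7/23.4) = 19 J/K.
The insulated surroundings exchange no heat, so ΔS_surr = 0 and ΔS_universe = ΔS_gas.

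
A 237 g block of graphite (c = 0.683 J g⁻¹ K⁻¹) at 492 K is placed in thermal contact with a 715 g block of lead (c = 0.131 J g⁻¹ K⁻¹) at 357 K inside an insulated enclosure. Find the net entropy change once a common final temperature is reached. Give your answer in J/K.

ΔS_total = 2.96 J/K

Energy balance: T_f = (m₁c₁T₁ + m₂c₂T₂)/(m₁c₁ + m₂c₂) = 442.52 K.
ΔS₁ = m₁c₁ ln(T_f/T₁) = 161.871 × ln(442.52/492) = -17.158 J/K.
ΔS₂ = m₂c₂ ln(T_f/T₂) = 93.665 × ln(442.52/357) = 20.114 J/K.
ΔS_total = -17.158 + 20.114 = 2.96 J/K.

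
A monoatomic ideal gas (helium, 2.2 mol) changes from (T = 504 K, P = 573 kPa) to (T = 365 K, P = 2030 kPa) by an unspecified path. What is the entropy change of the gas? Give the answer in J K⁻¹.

ΔS = nC_p ln(T₂/T₁) − nR ln(P₂/P₁), with C_p = 5R/2 = 20.79 J mol⁻¹ K⁻¹ for a monoatomic ideal gas.
ΔS = 2.2 × [20.79 × ln(365/504) − 8.314 × ln(2030/573)] = -37.9 J/K.

ΔS = -37.9 J/K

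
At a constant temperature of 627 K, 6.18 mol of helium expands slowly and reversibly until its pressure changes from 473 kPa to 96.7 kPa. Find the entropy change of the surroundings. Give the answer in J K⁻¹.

For an isothermal ideal gas ΔS_gas = nR ln(P₁/P₂) = 6.18 × 8.314 × ln(473/96.7) = 81.6 J/K.
The process is reversible, so ΔS_surr = −ΔS_gas = -81.6 J/K and ΔS_universe = 0.

ΔS_surr = -81.6 J/K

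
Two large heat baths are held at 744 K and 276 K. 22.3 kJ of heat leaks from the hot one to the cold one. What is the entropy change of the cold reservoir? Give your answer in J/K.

The cold reservoir gains heat Q, so ΔS_cold = +Q/T_C = 22300/276 = 80.8 J/K.

ΔS_cold = 80.8 J/K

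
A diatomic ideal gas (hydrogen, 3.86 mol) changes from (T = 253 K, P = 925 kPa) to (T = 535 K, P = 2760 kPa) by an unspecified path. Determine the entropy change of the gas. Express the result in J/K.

ΔS = nC_p ln(T₂/T₁) − nR ln(P₂/P₁), with C_p = 7R/2 = 29.1 J mol⁻¹ K⁻¹ for a diatomic ideal gas.
ΔS = 3.86 × [29.1 × ln(535/253) − 8.314 × ln(2760/925)] = 49 J/K.

ΔS = 49 J/K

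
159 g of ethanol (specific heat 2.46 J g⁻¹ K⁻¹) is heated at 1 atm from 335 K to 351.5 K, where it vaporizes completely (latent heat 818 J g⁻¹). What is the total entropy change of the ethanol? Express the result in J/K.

ΔS = 389 J/K

Warming step: ΔS₁ = m c ln(T_tr/T_i) = 159 × 2.46 × ln(351.5/335) = 18.81 J/K.
Phase change: ΔS₂ = +mL/T_tr = 159 × 818 / 351.5 = 370 J/K.
ΔS_total = (18.81) + (370) = 389 J/K.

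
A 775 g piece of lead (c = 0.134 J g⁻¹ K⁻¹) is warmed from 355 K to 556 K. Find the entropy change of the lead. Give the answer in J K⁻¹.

ΔS = 46.6 J/K

ΔS = ∫dQ_rev/T = m c ln(T₂/T₁) = 775 × 0.134 × ln(556/355) = 46.6 J/K.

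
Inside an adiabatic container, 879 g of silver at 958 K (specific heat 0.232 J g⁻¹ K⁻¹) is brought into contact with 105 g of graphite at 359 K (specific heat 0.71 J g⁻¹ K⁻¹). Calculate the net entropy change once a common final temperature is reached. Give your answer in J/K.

ΔS_total = 22.2 J/K

Energy balance: T_f = (m₁c₁T₁ + m₂c₂T₂)/(m₁c₁ + m₂c₂) = 797.64 K.
ΔS₁ = m₁c₁ ln(T_f/T₁) = 203.928 × ln(797.64/958) = -37.36 J/K.
ΔS₂ = m₂c₂ ln(T_f/T₂) = 74.55 × ln(797.64/359) = 59.52 J/K.
ΔS_total = -37.36 + 59.52 = 22.2 J/K.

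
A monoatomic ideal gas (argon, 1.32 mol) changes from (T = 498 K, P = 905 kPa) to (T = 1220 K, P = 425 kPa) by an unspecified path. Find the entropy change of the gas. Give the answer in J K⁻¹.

ΔS = 32.9 J/K

ΔS = nC_p ln(T₂/T₁) − nR ln(P₂/P₁), with C_p = 5R/2 = 20.79 J mol⁻¹ K⁻¹ for a monoatomic ideal gas.
ΔS = 1.32 × [20.79 × ln(1220/498) − 8.314 × ln(425/905)] = 32.9 J/K.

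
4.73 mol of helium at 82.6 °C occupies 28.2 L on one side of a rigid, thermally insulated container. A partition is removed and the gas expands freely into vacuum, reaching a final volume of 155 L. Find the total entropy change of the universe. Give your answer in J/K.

ΔS_universe = 67 J/K

For an ideal gas in free expansion Q = 0 and W = 0, so T is unchanged.
Entropy is a state function; using a reversible isothermal path, ΔS_gas = nR ln(V₂/V₁) = 4.73 × 8.314 × ln(155/28.2) = 67 J/K.
The insulated surroundings exchange no heat, so ΔS_surr = 0 and ΔS_universe = ΔS_gas.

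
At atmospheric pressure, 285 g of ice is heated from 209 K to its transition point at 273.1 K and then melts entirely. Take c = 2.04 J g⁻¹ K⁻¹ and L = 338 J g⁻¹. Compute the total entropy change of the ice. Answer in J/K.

ΔS = 508 J/K

Warming step: ΔS₁ = m c ln(T_tr/T_i) = 285 × 2.04 × ln(273.1/209) = 155.5 J/K.
Phase change: ΔS₂ = +mL/T_tr = 285 × 338 / 273.1 = 352.7 J/K.
ΔS_total = (155.5) + (352.7) = 508 J/K.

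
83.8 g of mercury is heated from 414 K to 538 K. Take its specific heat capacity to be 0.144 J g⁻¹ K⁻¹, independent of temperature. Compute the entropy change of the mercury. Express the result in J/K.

ΔS = ∫dQ_rev/T = m c ln(T₂/T₁) = 83.8 × 0.144 × ln(538/414) = 3.16 J/K.

ΔS = 3.16 J/K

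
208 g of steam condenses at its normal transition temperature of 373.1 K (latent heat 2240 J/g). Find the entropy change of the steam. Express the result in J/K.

Heat released by the substance: Q = −mL = −208 × 2240 = −465920 J.
At constant T, ΔS = Q_rev/T = −465920 / 373.1 = -1250 J/K.

ΔS = -1250 J/K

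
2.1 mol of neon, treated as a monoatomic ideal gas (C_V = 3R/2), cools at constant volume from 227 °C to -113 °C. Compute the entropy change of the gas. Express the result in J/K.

ΔS = -29.8 J/K

In kelvin: T₁ = 500.15 K, T₂ = 160.15 K. At constant volume, ΔS = nC_V ln(T₂/T₁) with C_V = 3R/2 = 12.47 J mol⁻¹ K⁻¹.
ΔS = 2.1 × 12.47 × ln(160.15/500.15) = -29.8 J/K.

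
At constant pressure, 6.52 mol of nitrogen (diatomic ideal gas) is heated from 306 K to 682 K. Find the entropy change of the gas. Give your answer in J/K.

At constant pressure, ΔS = nC_p ln(T₂/T₁) with C_p = 7R/2 = 29.1 J mol⁻¹ K⁻¹.
ΔS = 6.52 × 29.1 × ln(682/306) = 152 J/K.

ΔS = 152 J/K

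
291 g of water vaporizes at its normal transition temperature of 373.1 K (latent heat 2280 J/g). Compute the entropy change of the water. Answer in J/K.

Heat absorbed by the substance: Q = mL = 291 × 2280 = 663480 J.
At constant T, ΔS = Q_rev/T = 663480 / 373.1 = 1780 J/K.

ΔS = 1780 J/K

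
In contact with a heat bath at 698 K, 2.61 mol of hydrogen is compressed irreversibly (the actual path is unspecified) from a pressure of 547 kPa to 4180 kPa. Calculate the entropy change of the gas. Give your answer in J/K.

Entropy is a state function, so ΔS_gas depends only on the end states.
For an isothermal ideal gas ΔS_gas = nR ln(P₁/P₂) = 2.61 × 8.314 × ln(547/4180) = -44.1 J/K.

ΔS_gas = -44.1 J/K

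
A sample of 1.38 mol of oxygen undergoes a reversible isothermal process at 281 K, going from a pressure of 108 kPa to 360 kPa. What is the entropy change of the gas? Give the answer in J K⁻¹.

For an isothermal ideal gas ΔS_gas = nR ln(P₁/P₂) = 1.38 × 8.314 × ln(108/360) = -13.8 J/K.

ΔS_gas = -13.8 J/K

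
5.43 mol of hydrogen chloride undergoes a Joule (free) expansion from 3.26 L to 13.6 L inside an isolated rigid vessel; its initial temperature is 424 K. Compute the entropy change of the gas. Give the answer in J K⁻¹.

ΔS_gas = 64.5 J/K

No heat is exchanged and no work is done, so the ideal-gas temperature stays constant.
Entropy is a state function; using a reversible isothermal path, ΔS_gas = nR ln(V₂/V₁) = 5.43 × 8.314 × ln(13.6/3.26) = 64.5 J/K.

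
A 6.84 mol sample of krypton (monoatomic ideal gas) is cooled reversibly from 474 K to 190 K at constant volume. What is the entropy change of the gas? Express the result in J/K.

At constant volume, ΔS = nC_V ln(T₂/T₁) with C_V = 3R/2 = 12.47 J mol⁻¹ K⁻¹.
ΔS = 6.84 × 12.47 × ln(190/474) = -78 J/K.

ΔS = -78 J/K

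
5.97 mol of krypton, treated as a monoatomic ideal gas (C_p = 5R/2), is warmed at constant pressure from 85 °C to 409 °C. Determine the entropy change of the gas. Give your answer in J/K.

ΔS = 79.9 J/K

In kelvin: T₁ = 358.15 K, T₂ = 682.15 K. At constant pressure, ΔS = nC_p ln(T₂/T₁) with C_p = 5R/2 = 20.79 J mol⁻¹ K⁻¹.
ΔS = 5.97 × 20.79 × ln(682.15/358.15) = 79.9 J/K.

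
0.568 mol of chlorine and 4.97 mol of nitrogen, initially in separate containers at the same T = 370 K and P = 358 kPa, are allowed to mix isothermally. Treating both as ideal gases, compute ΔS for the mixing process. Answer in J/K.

Mole fractions: x_A = 0.568/5.54 = 0.103, x_B = 0.897.
ΔS_mix = −R(n_A ln x_A + n_B ln x_B) = −8.314 × (0.568 ln 0.103 + 4.97 ln 0.897) = 15.2 J/K.

ΔS_mix = 15.2 J/K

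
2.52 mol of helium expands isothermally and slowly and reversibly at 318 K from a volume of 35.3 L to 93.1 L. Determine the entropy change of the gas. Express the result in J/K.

For an isothermal ideal gas ΔS_gas = nR ln(V₂/V₁) = 2.52 × 8.314 × ln(93.1/35.3) = 20.3 J/K.

ΔS_gas = 20.3 J/K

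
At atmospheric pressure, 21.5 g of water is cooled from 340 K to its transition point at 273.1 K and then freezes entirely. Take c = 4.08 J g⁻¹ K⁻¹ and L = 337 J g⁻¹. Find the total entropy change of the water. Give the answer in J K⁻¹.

Cooling step: ΔS₁ = m c ln(T_tr/T_i) = 21.5 × 4.08 × ln(273.1/340) = -19.22 J/K.
Phase change: ΔS₂ = −mL/T_tr = −21.5 × 337 / 273.1 = -26.53 J/K.
ΔS_total = (-19.22) + (-26.53) = -45.8 J/K.

ΔS = -45.8 J/K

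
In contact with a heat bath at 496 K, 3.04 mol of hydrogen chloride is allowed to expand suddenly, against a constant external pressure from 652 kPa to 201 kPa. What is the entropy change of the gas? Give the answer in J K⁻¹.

ΔS_gas = 29.7 J/K

Entropy is a state function, so ΔS_gas depends only on the end states.
For an isothermal ideal gas ΔS_gas = nR ln(P₁/P₂) = 3.04 × 8.314 × ln(652/201) = 29.7 J/K.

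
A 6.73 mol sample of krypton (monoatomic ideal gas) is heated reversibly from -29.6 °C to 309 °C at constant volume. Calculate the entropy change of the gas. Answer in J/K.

In kelvin: T₁ = 243.55 K, T₂ = 582.15 K. At constant volume, ΔS = nC_V ln(T₂/T₁) with C_V = 3R/2 = 12.47 J mol⁻¹ K⁻¹.
ΔS = 6.73 × 12.47 × ln(582.15/243.55) = 73.1 J/K.

ΔS = 73.1 J/K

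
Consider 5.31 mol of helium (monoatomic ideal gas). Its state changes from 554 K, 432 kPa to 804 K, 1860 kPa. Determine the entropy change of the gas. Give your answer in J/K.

ΔS = -23.3 J/K

ΔS = nC_p ln(T₂/T₁) − nR ln(P₂/P₁), with C_p = 5R/2 = 20.79 J mol⁻¹ K⁻¹ for a monoatomic ideal gas.
ΔS = 5.31 × [20.79 × ln(804/554) − 8.314 × ln(1860/432)] = -23.3 J/K.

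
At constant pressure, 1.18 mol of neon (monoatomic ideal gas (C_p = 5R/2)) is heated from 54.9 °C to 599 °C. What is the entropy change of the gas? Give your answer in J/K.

In kelvin: T₁ = 328.05 K, T₂ = 872.15 K. At constant pressure, ΔS = nC_p ln(T₂/T₁) with C_p = 5R/2 = 20.79 J mol⁻¹ K⁻¹.
ΔS = 1.18 × 20.79 × ln(872.15/328.05) = 24 J/K.

ΔS = 24 J/K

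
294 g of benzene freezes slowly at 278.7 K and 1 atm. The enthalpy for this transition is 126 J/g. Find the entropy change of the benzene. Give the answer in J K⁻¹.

ΔS = -133 J/K

Heat released by the substance: Q = −mL = −294 × 126 = −37044 J.
At constant T, ΔS = Q_rev/T = −37044 / 278.7 = -133 J/K.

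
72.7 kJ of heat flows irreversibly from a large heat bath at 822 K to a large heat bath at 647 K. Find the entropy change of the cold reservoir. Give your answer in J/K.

The cold reservoir gains heat Q, so ΔS_cold = +Q/T_C = 72700/647 = 112 J/K.

ΔS_cold = 112 J/K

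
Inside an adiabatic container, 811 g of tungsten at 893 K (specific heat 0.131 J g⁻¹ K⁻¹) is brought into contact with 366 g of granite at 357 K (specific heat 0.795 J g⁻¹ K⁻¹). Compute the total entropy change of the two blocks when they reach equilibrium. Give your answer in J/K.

Energy balance: T_f = (m₁c₁T₁ + m₂c₂T₂)/(m₁c₁ + m₂c₂) = 500.36 K.
ΔS₁ = m₁c₁ ln(T_f/T₁) = 106.241 × ln(500.36/893) = -61.54 J/K.
ΔS₂ = m₂c₂ ln(T_f/T₂) = 290.97 × ln(500.36/357) = 98.23 J/K.
ΔS_total = -61.54 + 98.23 = 36.7 J/K.

ΔS_total = 36.7 J/K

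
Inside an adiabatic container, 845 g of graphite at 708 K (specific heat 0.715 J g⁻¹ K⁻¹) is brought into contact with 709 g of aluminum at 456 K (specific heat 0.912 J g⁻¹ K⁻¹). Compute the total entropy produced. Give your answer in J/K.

Energy balance: T_f = (m₁c₁T₁ + m₂c₂T₂)/(m₁c₁ + m₂c₂) = 577.73 K.
ΔS₁ = m₁c₁ ln(T_f/T₁) = 604.175 × ln(577.73/708) = -122.9 J/K.
ΔS₂ = m₂c₂ ln(T_f/T₂) = 646.608 × ln(577.73/456) = 153 J/K.
ΔS_total = -122.9 + 153 = 30.1 J/K.

ΔS_total = 30.1 J/K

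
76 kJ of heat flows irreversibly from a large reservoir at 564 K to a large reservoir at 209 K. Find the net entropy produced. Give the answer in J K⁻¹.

ΔS_total = 229 J/K

ΔS_hot = −Q/T_H = −76000/564 = -134.8 J/K and ΔS_cold = +Q/T_C = 76000/209 = 363.6 J/K.
ΔS_total = -134.8 + 363.6 = 229 J/K, positive as the second law requires.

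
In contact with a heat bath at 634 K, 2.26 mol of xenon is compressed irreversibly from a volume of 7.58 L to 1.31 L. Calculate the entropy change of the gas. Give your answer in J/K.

Entropy is a state function, so ΔS_gas depends only on the end states.
For an isothermal ideal gas ΔS_gas = nR ln(V₂/V₁) = 2.26 × 8.314 × ln(1.31/7.58) = -33 J/K.

ΔS_gas = -33 J/K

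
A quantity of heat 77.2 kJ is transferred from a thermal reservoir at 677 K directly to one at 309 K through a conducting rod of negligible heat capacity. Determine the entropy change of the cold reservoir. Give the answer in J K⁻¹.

The cold reservoir gains heat Q, so ΔS_cold = +Q/T_C = 77200/309 = 250 J/K.

ΔS_cold = 250 J/K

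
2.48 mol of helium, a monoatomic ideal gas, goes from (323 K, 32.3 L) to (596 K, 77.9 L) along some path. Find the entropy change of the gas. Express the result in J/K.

Entropy is a state function: ΔS = nC_V ln(T₂/T₁) + nR ln(V₂/V₁), with C_V = 3R/2 = 12.47 J mol⁻¹ K⁻¹ for a monoatomic ideal gas.
ΔS = 2.48 × [12.47 × ln(596/323) + 8.314 × ln(77.9/32.3)] = 37.1 J/K.

ΔS = 37.1 J/K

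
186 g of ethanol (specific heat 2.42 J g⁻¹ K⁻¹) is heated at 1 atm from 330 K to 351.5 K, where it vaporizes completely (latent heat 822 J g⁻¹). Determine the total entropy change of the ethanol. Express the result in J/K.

Warming step: ΔS₁ = m c ln(T_tr/T_i) = 186 × 2.42 × ln(351.5/330) = 28.41 J/K.
Phase change: ΔS₂ = +mL/T_tr = 186 × 822 / 351.5 = 435 J/K.
ΔS_total = (28.41) + (435) = 463 J/K.

ΔS = 463 J/K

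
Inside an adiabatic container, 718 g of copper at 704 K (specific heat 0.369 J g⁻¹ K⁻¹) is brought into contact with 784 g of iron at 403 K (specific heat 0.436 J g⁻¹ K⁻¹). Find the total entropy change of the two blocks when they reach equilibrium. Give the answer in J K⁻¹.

ΔS_total = 23.5 J/K

Energy balance: T_f = (m₁c₁T₁ + m₂c₂T₂)/(m₁c₁ + m₂c₂) = 534.43 K.
ΔS₁ = m₁c₁ ln(T_f/T₁) = 264.942 × ln(534.43/704) = -73.01 J/K.
ΔS₂ = m₂c₂ ln(T_f/T₂) = 341.824 × ln(534.43/403) = 96.48 J/K.
ΔS_total = -73.01 + 96.48 = 23.5 J/K.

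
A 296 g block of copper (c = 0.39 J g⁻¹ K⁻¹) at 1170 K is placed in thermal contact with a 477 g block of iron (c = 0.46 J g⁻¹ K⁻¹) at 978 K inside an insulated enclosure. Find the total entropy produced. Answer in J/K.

ΔS_total = 1.24 J/K

Energy balance: T_f = (m₁c₁T₁ + m₂c₂T₂)/(m₁c₁ + m₂c₂) = 1044.2 K.
ΔS₁ = m₁c₁ ln(T_f/T₁) = 115.44 × ln(1044.2/1170) = -13.13 J/K.
ΔS₂ = m₂c₂ ln(T_f/T₂) = 219.42 × ln(1044.2/978) = 14.37 J/K.
ΔS_total = -13.13 + 14.37 = 1.24 J/K.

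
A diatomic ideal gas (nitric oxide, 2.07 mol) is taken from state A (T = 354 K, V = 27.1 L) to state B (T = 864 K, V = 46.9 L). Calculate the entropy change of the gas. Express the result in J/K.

ΔS = 47.8 J/K

Entropy is a state function: ΔS = nC_V ln(T₂/T₁) + nR ln(V₂/V₁), with C_V = 5R/2 = 20.79 J mol⁻¹ K⁻¹ for a diatomic ideal gas.
ΔS = 2.07 × [20.79 × ln(864/354) + 8.314 × ln(46.9/27.1)] = 47.8 J/K.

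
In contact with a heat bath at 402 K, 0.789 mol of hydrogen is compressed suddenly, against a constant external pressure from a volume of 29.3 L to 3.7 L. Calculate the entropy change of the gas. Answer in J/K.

Entropy is a state function, so ΔS_gas depends only on the end states.
For an isothermal ideal gas ΔS_gas = nR ln(V₂/V₁) = 0.789 × 8.314 × ln(3.7/29.3) = -13.6 J/K.

ΔS_gas = -13.6 J/K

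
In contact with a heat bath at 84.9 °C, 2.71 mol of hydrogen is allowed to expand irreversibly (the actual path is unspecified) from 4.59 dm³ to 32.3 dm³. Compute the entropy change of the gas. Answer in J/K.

ΔS_gas = 44 J/K

Entropy is a state function, so ΔS_gas depends only on the end states.
For an isothermal ideal gas ΔS_gas = nR ln(V₂/V₁) = 2.71 × 8.314 × ln(32.3/4.59) = 44 J/K.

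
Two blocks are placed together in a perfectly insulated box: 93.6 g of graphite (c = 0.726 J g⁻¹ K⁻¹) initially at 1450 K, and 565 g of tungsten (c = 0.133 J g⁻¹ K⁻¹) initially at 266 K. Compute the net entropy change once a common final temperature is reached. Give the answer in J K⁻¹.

ΔS_total = 47.3 J/K

Energy balance: T_f = (m₁c₁T₁ + m₂c₂T₂)/(m₁c₁ + m₂c₂) = 828.25 K.
ΔS₁ = m₁c₁ ln(T_f/T₁) = 67.9536 × ln(828.25/1450) = -38.05 J/K.
ΔS₂ = m₂c₂ ln(T_f/T₂) = 75.145 × ln(828.25/266) = 85.35 J/K.
ΔS_total = -38.05 + 85.35 = 47.3 J/K.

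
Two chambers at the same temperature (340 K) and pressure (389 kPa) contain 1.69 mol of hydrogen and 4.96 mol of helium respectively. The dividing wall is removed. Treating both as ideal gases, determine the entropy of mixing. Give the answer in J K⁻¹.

Mole fractions: x_A = 1.69/6.65 = 0.254, x_B = 0.746.
ΔS_mix = −R(n_A ln x_A + n_B ln x_B) = −8.314 × (1.69 ln 0.254 + 4.96 ln 0.746) = 31.3 J/K.

ΔS_mix = 31.3 J/K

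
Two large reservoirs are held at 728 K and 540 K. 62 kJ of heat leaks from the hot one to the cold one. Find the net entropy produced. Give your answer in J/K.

ΔS_hot = −Q/T_H = −62000/728 = -85.16 J/K and ΔS_cold = +Q/T_C = 62000/540 = 114.8 J/K.
ΔS_total = -85.16 + 114.8 = 29.6 J/K, positive as the second law requires.

ΔS_total = 29.6 J/K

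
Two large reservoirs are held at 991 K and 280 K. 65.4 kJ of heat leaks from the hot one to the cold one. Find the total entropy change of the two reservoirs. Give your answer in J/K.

ΔS_hot = −Q/T_H = −65400/991 = -65.99 J/K and ΔS_cold = +Q/T_C = 65400/280 = 233.6 J/K.
ΔS_total = -65.99 + 233.6 = 168 J/K, positive as the second law requires.

ΔS_total = 168 J/K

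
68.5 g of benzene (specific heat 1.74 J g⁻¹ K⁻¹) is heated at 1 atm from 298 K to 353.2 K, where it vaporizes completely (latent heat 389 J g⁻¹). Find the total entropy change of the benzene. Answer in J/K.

ΔS = 95.7 J/K

Warming step: ΔS₁ = m c ln(T_tr/T_i) = 68.5 × 1.74 × ln(353.2/298) = 20.26 J/K.
Phase change: ΔS₂ = +mL/T_tr = 68.5 × 389 / 353.2 = 75.44 J/K.
ΔS_total = (20.26) + (75.44) = 95.7 J/K.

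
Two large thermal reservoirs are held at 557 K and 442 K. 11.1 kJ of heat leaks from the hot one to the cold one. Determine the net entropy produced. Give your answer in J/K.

ΔS_hot = −Q/T_H = −11100/557 = -19.93 J/K and ΔS_cold = +Q/T_C = 11100/442 = 25.11 J/K.
ΔS_total = -19.93 + 25.11 = 5.18 J/K, positive as the second law requires.

ΔS_total = 5.18 J/K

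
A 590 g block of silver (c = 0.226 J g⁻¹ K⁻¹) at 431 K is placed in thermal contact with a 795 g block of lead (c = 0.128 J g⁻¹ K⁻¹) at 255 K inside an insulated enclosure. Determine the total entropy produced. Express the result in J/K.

ΔS_total = 7.68 J/K

Energy balance: T_f = (m₁c₁T₁ + m₂c₂T₂)/(m₁c₁ + m₂c₂) = 354.82 K.
ΔS₁ = m₁c₁ ln(T_f/T₁) = 133.34 × ln(354.82/431) = -25.934 J/K.
ΔS₂ = m₂c₂ ln(T_f/T₂) = 101.76 × ln(354.82/255) = 33.616 J/K.
ΔS_total = -25.934 + 33.616 = 7.68 J/K.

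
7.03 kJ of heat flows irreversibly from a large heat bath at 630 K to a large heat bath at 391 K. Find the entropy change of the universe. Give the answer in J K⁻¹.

ΔS_total = 6.82 J/K

ΔS_hot = −Q/T_H = −7030/630 = -11.16 J/K and ΔS_cold = +Q/T_C = 7030/391 = 17.98 J/K.
ΔS_total = -11.16 + 17.98 = 6.82 J/K, positive as the second law requires.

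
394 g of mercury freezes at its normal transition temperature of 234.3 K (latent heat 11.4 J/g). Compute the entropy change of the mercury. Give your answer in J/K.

ΔS = -19.2 J/K

Heat released by the substance: Q = −mL = −394 × 11.4 = −4491.6 J.
At constant T, ΔS = Q_rev/T = −4491.6 / 234.3 = -19.2 J/K.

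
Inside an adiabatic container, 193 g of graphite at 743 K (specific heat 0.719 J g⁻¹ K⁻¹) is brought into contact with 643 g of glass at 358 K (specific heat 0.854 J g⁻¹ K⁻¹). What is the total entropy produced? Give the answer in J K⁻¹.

Energy balance: T_f = (m₁c₁T₁ + m₂c₂T₂)/(m₁c₁ + m₂c₂) = 435.67 K.
ΔS₁ = m₁c₁ ln(T_f/T₁) = 138.767 × ln(435.67/743) = -74.08 J/K.
ΔS₂ = m₂c₂ ln(T_f/T₂) = 549.122 × ln(435.67/358) = 107.8 J/K.
ΔS_total = -74.08 + 107.8 = 33.7 J/K.

ΔS_total = 33.7 J/K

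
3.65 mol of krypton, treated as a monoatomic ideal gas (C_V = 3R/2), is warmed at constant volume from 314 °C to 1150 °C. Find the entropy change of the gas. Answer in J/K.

In kelvin: T₁ = 587.15 K, T₂ = 1423.15 K. At constant volume, ΔS = nC_V ln(T₂/T₁) with C_V = 3R/2 = 12.47 J mol⁻¹ K⁻¹.
ΔS = 3.65 × 12.47 × ln(1423.15/587.15) = 40.3 J/K.

ΔS = 40.3 J/K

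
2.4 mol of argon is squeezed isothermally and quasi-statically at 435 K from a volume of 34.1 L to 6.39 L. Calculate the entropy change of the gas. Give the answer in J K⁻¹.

ΔS_gas = -33.4 J/K

For an isothermal ideal gas ΔS_gas = nR ln(V₂/V₁) = 2.4 × 8.314 × ln(6.39/34.1) = -33.4 J/K.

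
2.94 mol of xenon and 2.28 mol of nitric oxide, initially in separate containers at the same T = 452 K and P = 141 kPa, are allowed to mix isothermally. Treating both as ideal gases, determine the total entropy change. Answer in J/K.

ΔS_mix = 29.7 J/K

Mole fractions: x_A = 2.94/5.22 = 0.563, x_B = 0.437.
ΔS_mix = −R(n_A ln x_A + n_B ln x_B) = −8.314 × (2.94 ln 0.563 + 2.28 ln 0.437) = 29.7 J/K.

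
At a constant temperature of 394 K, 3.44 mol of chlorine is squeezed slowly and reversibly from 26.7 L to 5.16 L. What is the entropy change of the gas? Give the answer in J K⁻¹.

For an isothermal ideal gas ΔS_gas = nR ln(V₂/V₁) = 3.44 × 8.314 × ln(5.16/26.7) = -47 J/K.

ΔS_gas = -47 J/K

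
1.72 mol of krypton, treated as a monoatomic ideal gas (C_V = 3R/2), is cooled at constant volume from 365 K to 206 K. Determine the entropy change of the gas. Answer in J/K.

At constant volume, ΔS = nC_V ln(T₂/T₁) with C_V = 3R/2 = 12.47 J mol⁻¹ K⁻¹.
ΔS = 1.72 × 12.47 × ln(206/365) = -12.3 J/K.

ΔS = -12.3 J/K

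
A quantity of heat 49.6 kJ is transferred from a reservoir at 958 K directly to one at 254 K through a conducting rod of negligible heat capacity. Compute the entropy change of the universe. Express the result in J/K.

ΔS_total = 144 J/K

ΔS_hot = −Q/T_H = −49600/958 = -51.77 J/K and ΔS_cold = +Q/T_C = 49600/254 = 195.3 J/K.
ΔS_total = -51.77 + 195.3 = 144 J/K, positive as the second law requires.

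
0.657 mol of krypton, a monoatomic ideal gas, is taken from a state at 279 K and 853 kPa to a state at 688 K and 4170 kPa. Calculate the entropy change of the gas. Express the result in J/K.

ΔS = 3.66 J/K

ΔS = nC_p ln(T₂/T₁) − nR ln(P₂/P₁), with C_p = 5R/2 = 20.79 J mol⁻¹ K⁻¹ for a monoatomic ideal gas.
ΔS = 0.657 × [20.79 × ln(688/279) − 8.314 × ln(4170/853)] = 3.66 J/K.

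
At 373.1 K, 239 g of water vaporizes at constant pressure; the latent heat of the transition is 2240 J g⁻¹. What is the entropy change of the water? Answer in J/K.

ΔS = 1430 J/K

Heat absorbed by the substance: Q = mL = 239 × 2240 = 535360 J.
At constant T, ΔS = Q_rev/T = 535360 / 373.1 = 1430 J/K.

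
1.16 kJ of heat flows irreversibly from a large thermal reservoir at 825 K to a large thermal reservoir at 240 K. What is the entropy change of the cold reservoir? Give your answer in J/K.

ΔS_cold = 4.83 J/K

The cold reservoir gains heat Q, so ΔS_cold = +Q/T_C = 1160/240 = 4.83 J/K.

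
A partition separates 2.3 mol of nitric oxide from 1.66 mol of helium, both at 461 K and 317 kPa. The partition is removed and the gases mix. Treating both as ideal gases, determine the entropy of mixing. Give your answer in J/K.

Mole fractions: x_A = 2.3/3.96 = 0.581, x_B = 0.419.
ΔS_mix = −R(n_A ln x_A + n_B ln x_B) = −8.314 × (2.3 ln 0.581 + 1.66 ln 0.419) = 22.4 J/K.

ΔS_mix = 22.4 J/K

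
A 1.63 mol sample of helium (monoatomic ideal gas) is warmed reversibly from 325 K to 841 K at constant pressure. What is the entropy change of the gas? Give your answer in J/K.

At constant pressure, ΔS = nC_p ln(T₂/T₁) with C_p = 5R/2 = 20.79 J mol⁻¹ K⁻¹.
ΔS = 1.63 × 20.79 × ln(841/325) = 32.2 J/K.

ΔS = 32.2 J/K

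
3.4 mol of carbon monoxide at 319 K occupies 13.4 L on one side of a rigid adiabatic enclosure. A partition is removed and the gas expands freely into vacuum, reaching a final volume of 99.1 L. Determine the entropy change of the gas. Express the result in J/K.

ΔS_gas = 56.6 J/K

For an ideal gas in free expansion Q = 0 and W = 0, so T is unchanged.
Entropy is a state function; using a reversible isothermal path, ΔS_gas = nR ln(V₂/V₁) = 3.4 × 8.314 × ln(99.1/13.4) = 56.6 J/K.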